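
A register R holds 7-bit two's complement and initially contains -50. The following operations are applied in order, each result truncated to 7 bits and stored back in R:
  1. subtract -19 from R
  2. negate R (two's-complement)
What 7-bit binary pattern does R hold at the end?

Start: R = -50 = 1001110.
R = -50 − (-19) = -31 = 1100001
R = −(-31) = 31 = 0011111

0011111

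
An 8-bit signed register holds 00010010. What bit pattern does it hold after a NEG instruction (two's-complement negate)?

Invert: 11101101. Add 1: 11101110.
Check: 00010010 = 18, 11101110 = -18.

11101110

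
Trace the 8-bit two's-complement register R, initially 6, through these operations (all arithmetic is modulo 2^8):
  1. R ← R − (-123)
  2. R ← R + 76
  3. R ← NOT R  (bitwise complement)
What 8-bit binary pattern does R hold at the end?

00110010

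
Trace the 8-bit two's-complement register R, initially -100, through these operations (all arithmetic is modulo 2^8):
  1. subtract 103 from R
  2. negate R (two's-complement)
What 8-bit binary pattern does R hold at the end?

Start: R = -100 = 10011100.
R = -100 − 103 = -203; wraps to 53 = 00110101
R = −(53) = -53 = 11001011

11001011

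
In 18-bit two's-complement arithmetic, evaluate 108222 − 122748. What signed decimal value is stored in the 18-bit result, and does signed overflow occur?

108222 → 011010011010111110
122748 → 011101111101111100
Subtract via negate-and-add: invert 011101111101111100 + 1 = 100010000010000100 (i.e. -122748).
  011010011010111110
+ 100010000010000100
= 111100011101000010
Result 111100011101000010: MSB = 1 → 247618 − 262144 = -14526.
Addends (after negating the subtrahend) have opposite signs, so signed overflow cannot occur.

-14526; no overflow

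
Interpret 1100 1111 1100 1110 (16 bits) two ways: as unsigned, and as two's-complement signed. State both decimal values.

Unsigned: 1100111111001110 = 53198.
Signed: MSB=1 → 53198 − 65536 = -12338.

unsigned = 53198, signed = -12338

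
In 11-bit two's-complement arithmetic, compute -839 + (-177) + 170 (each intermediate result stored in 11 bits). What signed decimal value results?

-839 + (-177) = -1016 (10000001000)
-1016 + 170 = -846 (10010110010)

-846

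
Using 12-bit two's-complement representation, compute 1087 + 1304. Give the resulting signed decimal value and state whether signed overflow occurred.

-1705; overflow

1087 → 010000111111
1304 → 010100011000
  010000111111
+ 010100011000
= 100101010111
Result 100101010111: MSB = 1 → 2391 − 4096 = -1705.
Both addends are non-negative but the stored result is negative: signed overflow. The true value 1087 + 1304 = 2391 lies outside [-2048, 2047].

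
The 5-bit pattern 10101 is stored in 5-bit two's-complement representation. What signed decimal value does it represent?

-11

MSB is 1, so the value is negative.
Invert: 01010. Add 1: 01011 = 11. So the value is −11.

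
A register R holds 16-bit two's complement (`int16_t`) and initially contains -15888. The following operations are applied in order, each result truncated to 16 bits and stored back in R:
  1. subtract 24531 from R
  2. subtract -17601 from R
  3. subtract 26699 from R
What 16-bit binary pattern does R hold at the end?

Start: R = -15888 = 1100000111110000.
R = -15888 − 24531 = -40419; wraps to 25117 = 0110001000011101
R = 25117 − (-17601) = 42718; wraps to -22818 = 1010011011011110
R = -22818 − 26699 = -49517; wraps to 16019 = 0011111010010011

0011111010010011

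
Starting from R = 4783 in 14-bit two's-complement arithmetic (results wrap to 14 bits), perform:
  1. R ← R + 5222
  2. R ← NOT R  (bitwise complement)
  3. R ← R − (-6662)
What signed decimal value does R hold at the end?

-3344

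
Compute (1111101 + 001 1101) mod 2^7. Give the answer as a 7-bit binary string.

0011010

  1111101
+ 0011101
= 0011010  (discard carry-out 1)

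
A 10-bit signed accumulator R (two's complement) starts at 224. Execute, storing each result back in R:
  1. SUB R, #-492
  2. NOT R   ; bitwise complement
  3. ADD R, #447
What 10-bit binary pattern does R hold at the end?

1011110010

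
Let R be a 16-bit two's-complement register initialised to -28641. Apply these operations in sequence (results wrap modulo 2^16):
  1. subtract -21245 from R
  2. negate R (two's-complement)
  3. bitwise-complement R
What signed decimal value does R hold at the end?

-7397

Start: R = -28641 = 1001000000011111.
R = -28641 − (-21245) = -7396 = 1110001100011100
R = −(-7396) = 7396 = 0001110011100100
R = NOT 0001110011100100 = 1110001100011011 = -7397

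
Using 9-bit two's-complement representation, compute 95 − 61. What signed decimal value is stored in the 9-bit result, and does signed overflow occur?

34; no overflow

95 → 001011111
61 → 000111101
Subtract via negate-and-add: invert 000111101 + 1 = 111000011 (i.e. -61).
  001011111
+ 111000011
= 000100010  (discard carry-out 1)
Result 000100010: MSB = 0 → value 34.
Addends (after negating the subtrahend) have opposite signs, so signed overflow cannot occur.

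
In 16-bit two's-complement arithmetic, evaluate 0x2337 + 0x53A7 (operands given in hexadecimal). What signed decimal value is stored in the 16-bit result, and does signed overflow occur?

30430; no overflow

0x2337 = 0010001100110111 = 9015 (signed)
0x53A7 = 0101001110100111 = 21415 (signed)
  0010001100110111
+ 0101001110100111
= 0111011011011110
Result 0111011011011110: MSB = 0 → value 30430.
Both addends are non-negative and so is the stored result: no signed overflow.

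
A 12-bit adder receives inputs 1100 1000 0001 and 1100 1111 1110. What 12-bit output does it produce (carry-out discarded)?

100101111111

  110010000001
+ 110011111110
= 100101111111  (discard carry-out 1)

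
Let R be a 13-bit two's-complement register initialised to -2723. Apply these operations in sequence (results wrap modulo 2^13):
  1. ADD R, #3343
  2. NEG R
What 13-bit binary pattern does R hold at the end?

Start: R = -2723 = 1010101011101.
R = -2723 + 3343 = 620 = 0001001101100
R = −(620) = -620 = 1110110010100

1110110010100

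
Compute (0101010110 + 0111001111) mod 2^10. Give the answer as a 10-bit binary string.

1100100101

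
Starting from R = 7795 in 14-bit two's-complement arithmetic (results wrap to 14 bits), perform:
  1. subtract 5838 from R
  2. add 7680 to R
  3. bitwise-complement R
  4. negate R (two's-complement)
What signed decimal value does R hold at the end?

Start: R = 7795 = 01111001110011.
R = 7795 − 5838 = 1957 = 00011110100101
R = 1957 + 7680 = 9637; wraps to -6747 = 10010110100101
R = NOT 10010110100101 = 01101001011010 = 6746
R = −(6746) = -6746 = 10010110100110

-6746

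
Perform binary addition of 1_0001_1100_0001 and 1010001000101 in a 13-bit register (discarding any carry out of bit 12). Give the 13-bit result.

0011000000110

  1000111000001
+ 1010001000101
= 0011000000110  (discard carry-out 1)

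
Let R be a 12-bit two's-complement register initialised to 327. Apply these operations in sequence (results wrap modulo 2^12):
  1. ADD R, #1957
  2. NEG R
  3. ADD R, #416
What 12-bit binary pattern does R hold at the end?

Start: R = 327 = 000101000111.
R = 327 + 1957 = 2284; wraps to -1812 = 100011101100
R = −(-1812) = 1812 = 011100010100
R = 1812 + 416 = 2228; wraps to -1868 = 100010110100

100010110100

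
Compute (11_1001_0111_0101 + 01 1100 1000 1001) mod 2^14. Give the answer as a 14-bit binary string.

  11100101110101
+ 01110010001001
= 01010111111110  (discard carry-out 1)

01010111111110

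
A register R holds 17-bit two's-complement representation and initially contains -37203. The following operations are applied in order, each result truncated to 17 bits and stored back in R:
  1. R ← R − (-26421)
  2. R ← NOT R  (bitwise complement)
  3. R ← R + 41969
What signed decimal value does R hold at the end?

52750

Start: R = -37203 = 10110111010101101.
R = -37203 − (-26421) = -10782 = 11101010111100010
R = NOT 11101010111100010 = 00010101000011101 = 10781
R = 10781 + 41969 = 52750 = 01100111000001110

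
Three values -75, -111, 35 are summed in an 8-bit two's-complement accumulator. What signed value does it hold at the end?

105

-75 + (-111) = -186 → wraps to 70 (01000110)
70 + 35 = 105 (01101001)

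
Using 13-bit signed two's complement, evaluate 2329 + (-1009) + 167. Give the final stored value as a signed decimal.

1487

2329 + (-1009) = 1320 (0010100101000)
1320 + 167 = 1487 (0010111001111)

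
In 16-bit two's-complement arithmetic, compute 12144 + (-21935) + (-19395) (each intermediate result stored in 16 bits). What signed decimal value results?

12144 + (-21935) = -9791 (1101100111000001)
-9791 + (-19395) = -29186 (1000110111111110)

-29186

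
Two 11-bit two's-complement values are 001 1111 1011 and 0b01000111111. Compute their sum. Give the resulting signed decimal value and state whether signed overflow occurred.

001 1111 1011 → 00111111011 = 507 (signed)
0b01000111111 → 01000111111 = 575 (signed)
  00111111011
+ 01000111111
= 10000111010
Result 10000111010: MSB = 1 → 1082 − 2048 = -966.
Both addends are non-negative but the stored result is negative: signed overflow. The true value 507 + 575 = 1082 lies outside [-1024, 1023].

-966; overflow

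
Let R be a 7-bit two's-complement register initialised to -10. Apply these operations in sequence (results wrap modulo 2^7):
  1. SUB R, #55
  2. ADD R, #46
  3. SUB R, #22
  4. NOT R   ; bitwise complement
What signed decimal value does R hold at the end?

40

Start: R = -10 = 1110110.
R = -10 − 55 = -65; wraps to 63 = 0111111
R = 63 + 46 = 109; wraps to -19 = 1101101
R = -19 − 22 = -41 = 1010111
R = NOT 1010111 = 0101000 = 40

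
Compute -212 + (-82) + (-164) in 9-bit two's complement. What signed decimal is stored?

-212 + (-82) = -294 → wraps to 218 (011011010)
218 + (-164) = 54 (000110110)

54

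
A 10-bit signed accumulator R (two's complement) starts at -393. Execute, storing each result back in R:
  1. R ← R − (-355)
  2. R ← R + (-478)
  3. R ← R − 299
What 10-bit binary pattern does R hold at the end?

Start: R = -393 = 1001110111.
R = -393 − (-355) = -38 = 1111011010
R = -38 + (-478) = -516; wraps to 508 = 0111111100
R = 508 − 299 = 209 = 0011010001

0011010001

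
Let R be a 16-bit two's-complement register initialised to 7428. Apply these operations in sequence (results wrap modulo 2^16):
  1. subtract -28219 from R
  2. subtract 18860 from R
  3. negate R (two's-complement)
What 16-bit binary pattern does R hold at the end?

Start: R = 7428 = 0001110100000100.
R = 7428 − (-28219) = 35647; wraps to -29889 = 1000101100111111
R = -29889 − 18860 = -48749; wraps to 16787 = 0100000110010011
R = −(16787) = -16787 = 1011111001101101

1011111001101101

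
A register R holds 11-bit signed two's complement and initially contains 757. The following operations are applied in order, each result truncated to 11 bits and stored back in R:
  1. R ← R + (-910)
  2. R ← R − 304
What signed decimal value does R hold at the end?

-457

Start: R = 757 = 01011110101.
R = 757 + (-910) = -153 = 11101100111
R = -153 − 304 = -457 = 11000110111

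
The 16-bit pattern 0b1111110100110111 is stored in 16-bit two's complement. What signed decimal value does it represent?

-713

MSB is 1, so the value is negative.
Unsigned reading: 64823. Subtract 2^16 = 65536: 64823 − 65536 = -713.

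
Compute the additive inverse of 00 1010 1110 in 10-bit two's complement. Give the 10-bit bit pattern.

1101010010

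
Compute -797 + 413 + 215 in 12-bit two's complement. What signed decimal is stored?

-169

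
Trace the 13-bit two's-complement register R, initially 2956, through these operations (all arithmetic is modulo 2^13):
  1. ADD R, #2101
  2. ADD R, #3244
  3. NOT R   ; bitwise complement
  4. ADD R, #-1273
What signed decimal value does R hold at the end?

-1383

Start: R = 2956 = 0101110001100.
R = 2956 + 2101 = 5057; wraps to -3135 = 1001111000001
R = -3135 + 3244 = 109 = 0000001101101
R = NOT 0000001101101 = 1111110010010 = -110
R = -110 + (-1273) = -1383 = 1101010011001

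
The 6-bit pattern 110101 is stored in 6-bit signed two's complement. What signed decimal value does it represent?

-11

MSB is 1, so the value is negative.
Invert: 001010. Add 1: 001011 = 11. So the value is −11.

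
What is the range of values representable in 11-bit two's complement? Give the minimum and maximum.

Minimum: −2^10 = -1024.
Maximum: 2^10 − 1 = 1023.

min = -1024, max = 1023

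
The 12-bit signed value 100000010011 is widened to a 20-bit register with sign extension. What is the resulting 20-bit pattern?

11111111100000010011

MSB of 100000010011 is 1; replicate it into the new high bits.
11111111|100000010011 → 11111111100000010011 (still -2029).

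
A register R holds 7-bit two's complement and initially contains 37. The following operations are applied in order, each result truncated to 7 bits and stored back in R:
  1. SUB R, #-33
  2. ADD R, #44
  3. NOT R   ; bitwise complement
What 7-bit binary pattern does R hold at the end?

Start: R = 37 = 0100101.
R = 37 − (-33) = 70; wraps to -58 = 1000110
R = -58 + 44 = -14 = 1110010
R = NOT 1110010 = 0001101 = 13

0001101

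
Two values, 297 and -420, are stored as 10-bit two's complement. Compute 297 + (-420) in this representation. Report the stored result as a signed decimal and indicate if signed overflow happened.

-123; no overflow

297 → 0100101001
-420 → 1001011100
  0100101001
+ 1001011100
= 1110000101
Result 1110000101: MSB = 1 → 901 − 1024 = -123.
Addends have opposite signs, so signed overflow cannot occur.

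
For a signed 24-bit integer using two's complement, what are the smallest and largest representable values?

min = -8388608, max = 8388607

Minimum: −2^23 = -8388608.
Maximum: 2^23 − 1 = 8388607.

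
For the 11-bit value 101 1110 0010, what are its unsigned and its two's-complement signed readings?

Unsigned: 10111100010 = 1506.
Signed: MSB=1 → 1506 − 2048 = -542.

unsigned = 1506, signed = -542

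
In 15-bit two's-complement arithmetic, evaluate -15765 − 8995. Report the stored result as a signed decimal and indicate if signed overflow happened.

-15765 → 100001001101011
8995 → 010001100100011
Subtract via negate-and-add: invert 010001100100011 + 1 = 101110011011101 (i.e. -8995).
  100001001101011
+ 101110011011101
= 001111101001000  (discard carry-out 1)
Result 001111101001000: MSB = 0 → value 8008.
Both addends (after negating the subtrahend) are negative but the stored result is non-negative: signed overflow. The true value -15765 − 8995 = -24760 lies outside [-16384, 16383].

8008; overflow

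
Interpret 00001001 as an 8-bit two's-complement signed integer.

MSB is 0, so the value is non-negative: 00001001 = 9.

9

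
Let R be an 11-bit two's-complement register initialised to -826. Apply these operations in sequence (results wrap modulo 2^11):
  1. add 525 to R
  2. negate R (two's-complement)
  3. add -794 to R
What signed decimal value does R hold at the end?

Start: R = -826 = 10011000110.
R = -826 + 525 = -301 = 11011010011
R = −(-301) = 301 = 00100101101
R = 301 + (-794) = -493 = 11000010011

-493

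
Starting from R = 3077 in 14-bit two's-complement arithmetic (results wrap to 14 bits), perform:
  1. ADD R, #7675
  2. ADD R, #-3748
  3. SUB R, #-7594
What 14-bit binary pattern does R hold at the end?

Start: R = 3077 = 00110000000101.
R = 3077 + 7675 = 10752; wraps to -5632 = 10101000000000
R = -5632 + (-3748) = -9380; wraps to 7004 = 01101101011100
R = 7004 − (-7594) = 14598; wraps to -1786 = 11100100000110

11100100000110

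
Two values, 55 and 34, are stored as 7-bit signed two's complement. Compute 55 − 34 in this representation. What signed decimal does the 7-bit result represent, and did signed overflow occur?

55 → 0110111
34 → 0100010
Subtract via negate-and-add: invert 0100010 + 1 = 1011110 (i.e. -34).
  0110111
+ 1011110
= 0010101  (discard carry-out 1)
Result 0010101: MSB = 0 → value 21.
Addends (after negating the subtrahend) have opposite signs, so signed overflow cannot occur.

21; no overflow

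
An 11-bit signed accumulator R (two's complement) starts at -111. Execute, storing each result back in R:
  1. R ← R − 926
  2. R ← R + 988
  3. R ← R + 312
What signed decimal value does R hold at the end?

263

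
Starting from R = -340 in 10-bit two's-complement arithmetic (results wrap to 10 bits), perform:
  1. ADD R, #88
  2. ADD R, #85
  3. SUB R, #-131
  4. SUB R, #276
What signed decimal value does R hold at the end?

Start: R = -340 = 1010101100.
R = -340 + 88 = -252 = 1100000100
R = -252 + 85 = -167 = 1101011001
R = -167 − (-131) = -36 = 1111011100
R = -36 − 276 = -312 = 1011001000

-312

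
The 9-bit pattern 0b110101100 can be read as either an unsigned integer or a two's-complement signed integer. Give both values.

Unsigned: 110101100 = 428.
Signed: MSB=1 → 428 − 512 = -84.

unsigned = 428, signed = -84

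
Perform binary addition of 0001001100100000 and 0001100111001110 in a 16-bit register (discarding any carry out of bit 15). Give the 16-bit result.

0010110011101110

  0001001100100000
+ 0001100111001110
= 0010110011101110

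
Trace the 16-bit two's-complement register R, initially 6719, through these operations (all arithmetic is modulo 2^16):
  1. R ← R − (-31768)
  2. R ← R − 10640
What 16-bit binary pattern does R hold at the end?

Start: R = 6719 = 0001101000111111.
R = 6719 − (-31768) = 38487; wraps to -27049 = 1001011001010111
R = -27049 − 10640 = -37689; wraps to 27847 = 0110110011000111

0110110011000111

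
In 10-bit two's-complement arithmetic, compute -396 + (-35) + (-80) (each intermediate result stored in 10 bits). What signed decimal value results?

-511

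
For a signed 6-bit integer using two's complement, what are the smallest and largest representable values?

Minimum: −2^5 = -32.
Maximum: 2^5 − 1 = 31.

min = -32, max = 31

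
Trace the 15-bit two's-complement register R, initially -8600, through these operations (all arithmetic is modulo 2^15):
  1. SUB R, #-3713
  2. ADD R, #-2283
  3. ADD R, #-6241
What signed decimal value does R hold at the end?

Start: R = -8600 = 101111001101000.
R = -8600 − (-3713) = -4887 = 110110011101001
R = -4887 + (-2283) = -7170 = 110001111111110
R = -7170 + (-6241) = -13411 = 100101110011101

-13411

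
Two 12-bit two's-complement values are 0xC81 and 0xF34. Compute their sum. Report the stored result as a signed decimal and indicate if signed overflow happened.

-1099; no overflow

0xC81 = 110010000001 = -895 (signed)
0xF34 = 111100110100 = -204 (signed)
  110010000001
+ 111100110100
= 101110110101  (discard carry-out 1)
Result 101110110101: MSB = 1 → 2997 − 4096 = -1099.
Both addends are negative and so is the stored result: no signed overflow.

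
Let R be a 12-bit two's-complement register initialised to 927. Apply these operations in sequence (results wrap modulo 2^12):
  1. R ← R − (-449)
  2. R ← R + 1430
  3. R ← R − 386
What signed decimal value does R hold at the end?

-1676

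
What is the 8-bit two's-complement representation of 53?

53 is non-negative, so write it directly in 8 bits: 00110101.

00110101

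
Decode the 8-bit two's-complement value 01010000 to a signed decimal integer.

MSB is 0, so the value is non-negative: 01010000 = 80.

80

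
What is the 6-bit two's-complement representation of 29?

29 is non-negative, so write it directly in 6 bits: 011101.

011101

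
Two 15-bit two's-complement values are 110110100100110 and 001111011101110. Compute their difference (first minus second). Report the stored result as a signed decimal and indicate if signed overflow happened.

-12744; no overflow

110110100100110 = -4826 (signed)
001111011101110 = 7918 (signed)
Subtract via negate-and-add: invert 001111011101110 + 1 = 110000100010010 (i.e. -7918).
  110110100100110
+ 110000100010010
= 100111000111000  (discard carry-out 1)
Result 100111000111000: MSB = 1 → 20024 − 32768 = -12744.
Both addends (after negating the subtrahend) are negative and so is the stored result: no signed overflow.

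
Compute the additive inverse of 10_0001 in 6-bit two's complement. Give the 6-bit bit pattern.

011111

Invert: 011110. Add 1: 011111.
Check: 100001 = -31, 011111 = 31.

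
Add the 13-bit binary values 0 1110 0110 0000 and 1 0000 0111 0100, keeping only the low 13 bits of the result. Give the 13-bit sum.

  0111001100000
+ 1000001110100
= 1111011010100

1111011010100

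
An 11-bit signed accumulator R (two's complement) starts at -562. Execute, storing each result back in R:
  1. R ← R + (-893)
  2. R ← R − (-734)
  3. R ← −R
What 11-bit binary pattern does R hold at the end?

Start: R = -562 = 10111001110.
R = -562 + (-893) = -1455; wraps to 593 = 01001010001
R = 593 − (-734) = 1327; wraps to -721 = 10100101111
R = −(-721) = 721 = 01011010001

01011010001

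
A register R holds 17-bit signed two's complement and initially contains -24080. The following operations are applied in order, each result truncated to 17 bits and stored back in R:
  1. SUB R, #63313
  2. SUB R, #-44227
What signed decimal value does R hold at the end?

Start: R = -24080 = 11010000111110000.
R = -24080 − 63313 = -87393; wraps to 43679 = 01010101010011111
R = 43679 − (-44227) = 87906; wraps to -43166 = 10101011101100010

-43166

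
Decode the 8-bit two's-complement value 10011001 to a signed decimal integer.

-103

MSB is 1, so the value is negative.
Invert: 01100110. Add 1: 01100111 = 103. So the value is −103.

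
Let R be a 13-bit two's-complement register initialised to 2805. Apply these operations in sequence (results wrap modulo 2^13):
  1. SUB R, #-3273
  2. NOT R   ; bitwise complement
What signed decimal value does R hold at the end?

Start: R = 2805 = 0101011110101.
R = 2805 − (-3273) = 6078; wraps to -2114 = 1011110111110
R = NOT 1011110111110 = 0100001000001 = 2113

2113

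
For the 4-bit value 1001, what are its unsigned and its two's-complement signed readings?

Unsigned: 1001 = 9.
Signed: MSB=1 → 9 − 16 = -7.

unsigned = 9, signed = -7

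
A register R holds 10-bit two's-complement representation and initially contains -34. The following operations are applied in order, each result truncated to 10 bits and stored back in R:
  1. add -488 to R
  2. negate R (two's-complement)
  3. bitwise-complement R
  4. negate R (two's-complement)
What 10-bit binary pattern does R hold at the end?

Start: R = -34 = 1111011110.
R = -34 + (-488) = -522; wraps to 502 = 0111110110
R = −(502) = -502 = 1000001010
R = NOT 1000001010 = 0111110101 = 501
R = −(501) = -501 = 1000001011

1000001011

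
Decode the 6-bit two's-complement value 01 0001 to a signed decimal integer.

17

MSB is 0, so the value is non-negative: 010001 = 17.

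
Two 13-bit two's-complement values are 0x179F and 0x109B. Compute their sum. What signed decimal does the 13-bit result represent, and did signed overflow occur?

0x179F = 1011110011111 = -2145 (signed)
0x109B = 1000010011011 = -3941 (signed)
  1011110011111
+ 1000010011011
= 0100000111010  (discard carry-out 1)
Result 0100000111010: MSB = 0 → value 2106.
Both addends are negative but the stored result is non-negative: signed overflow. The true value -2145 + (-3941) = -6086 lies outside [-4096, 4095].

2106; overflow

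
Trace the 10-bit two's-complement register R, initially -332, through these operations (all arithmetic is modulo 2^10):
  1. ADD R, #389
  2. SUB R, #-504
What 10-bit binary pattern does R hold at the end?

1000110001

Start: R = -332 = 1010110100.
R = -332 + 389 = 57 = 0000111001
R = 57 − (-504) = 561; wraps to -463 = 1000110001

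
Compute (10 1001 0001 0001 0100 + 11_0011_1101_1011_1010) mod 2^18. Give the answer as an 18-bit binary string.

011100111011001110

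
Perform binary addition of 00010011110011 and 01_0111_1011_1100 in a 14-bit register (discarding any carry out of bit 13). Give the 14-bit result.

  00010011110011
+ 01011110111100
= 01110010101111

01110010101111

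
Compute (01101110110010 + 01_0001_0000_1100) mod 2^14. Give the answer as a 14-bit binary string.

10110010111110

  01101110110010
+ 01000100001100
= 10110010111110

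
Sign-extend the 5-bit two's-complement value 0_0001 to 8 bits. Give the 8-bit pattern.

00000001

MSB of 00001 is 0; replicate it into the new high bits.
000|00001 → 00000001 (still 1).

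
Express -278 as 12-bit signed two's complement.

111011101010

|-278| = 278 = 000100010110 in 12 bits.
Invert the bits: 111011101001. Add 1: 111011101010.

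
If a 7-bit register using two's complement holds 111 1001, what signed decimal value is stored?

-7

MSB is 1, so the value is negative.
Invert: 0000110. Add 1: 0000111 = 7. So the value is −7.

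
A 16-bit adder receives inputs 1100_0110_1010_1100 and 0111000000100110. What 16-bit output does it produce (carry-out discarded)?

  1100011010101100
+ 0111000000100110
= 0011011011010010  (discard carry-out 1)

0011011011010010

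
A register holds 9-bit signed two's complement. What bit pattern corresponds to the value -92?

|-92| = 92 = 001011100 in 9 bits.
Invert the bits: 110100011. Add 1: 110100100.

110100100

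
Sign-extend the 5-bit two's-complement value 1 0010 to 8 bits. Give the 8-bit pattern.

11110010

MSB of 10010 is 1; replicate it into the new high bits.
111|10010 → 11110010 (still -14).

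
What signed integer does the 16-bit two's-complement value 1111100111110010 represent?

-1550

MSB is 1, so the value is negative.
Invert: 0000011000001101. Add 1: 0000011000001110 = 1550. So the value is −1550.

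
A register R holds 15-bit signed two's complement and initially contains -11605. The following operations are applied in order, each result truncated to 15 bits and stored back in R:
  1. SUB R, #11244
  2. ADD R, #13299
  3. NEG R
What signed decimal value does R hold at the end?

9550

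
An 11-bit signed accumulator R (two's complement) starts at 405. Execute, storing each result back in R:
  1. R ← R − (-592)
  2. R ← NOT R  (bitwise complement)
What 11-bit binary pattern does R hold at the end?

10000011010

Start: R = 405 = 00110010101.
R = 405 − (-592) = 997 = 01111100101
R = NOT 01111100101 = 10000011010 = -998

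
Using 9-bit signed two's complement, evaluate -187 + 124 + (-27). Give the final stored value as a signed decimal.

-187 + 124 = -63 (111000001)
-63 + (-27) = -90 (110100110)

-90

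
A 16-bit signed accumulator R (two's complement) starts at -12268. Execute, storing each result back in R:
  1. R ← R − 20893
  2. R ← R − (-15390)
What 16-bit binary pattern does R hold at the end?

Start: R = -12268 = 1101000000010100.
R = -12268 − 20893 = -33161; wraps to 32375 = 0111111001110111
R = 32375 − (-15390) = 47765; wraps to -17771 = 1011101010010101

1011101010010101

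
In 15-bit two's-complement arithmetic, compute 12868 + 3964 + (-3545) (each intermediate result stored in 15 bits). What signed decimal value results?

12868 + 3964 = 16832 → wraps to -15936 (100000111000000)
-15936 + (-3545) = -19481 → wraps to 13287 (011001111100111)

13287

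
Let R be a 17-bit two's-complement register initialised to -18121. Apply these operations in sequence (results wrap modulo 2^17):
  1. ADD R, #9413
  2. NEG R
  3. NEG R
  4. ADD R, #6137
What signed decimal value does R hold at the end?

-2571

Start: R = -18121 = 11011100100110111.
R = -18121 + 9413 = -8708 = 11101110111111100
R = −(-8708) = 8708 = 00010001000000100
R = −(8708) = -8708 = 11101110111111100
R = -8708 + 6137 = -2571 = 11111010111110101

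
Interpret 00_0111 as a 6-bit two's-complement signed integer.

MSB is 0, so the value is non-negative: 000111 = 7.

7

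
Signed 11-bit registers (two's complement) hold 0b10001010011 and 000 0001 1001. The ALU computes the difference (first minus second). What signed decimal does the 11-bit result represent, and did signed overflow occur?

-966; no overflow

0b10001010011 → 10001010011 = -941 (signed)
000 0001 1001 → 00000011001 = 25 (signed)
Subtract via negate-and-add: invert 00000011001 + 1 = 11111100111 (i.e. -25).
  10001010011
+ 11111100111
= 10000111010  (discard carry-out 1)
Result 10000111010: MSB = 1 → 1082 − 2048 = -966.
Both addends (after negating the subtrahend) are negative and so is the stored result: no signed overflow.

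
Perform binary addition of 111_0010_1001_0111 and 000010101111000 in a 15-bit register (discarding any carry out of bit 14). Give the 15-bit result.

  111001010010111
+ 000010101111000
= 111100000001111

111100000001111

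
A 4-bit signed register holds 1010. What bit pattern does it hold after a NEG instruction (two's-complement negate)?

0110

Invert: 0101. Add 1: 0110.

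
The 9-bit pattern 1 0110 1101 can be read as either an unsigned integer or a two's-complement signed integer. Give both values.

unsigned = 365, signed = -147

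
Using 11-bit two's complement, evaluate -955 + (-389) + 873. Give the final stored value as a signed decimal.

-471

-955 + (-389) = -1344 → wraps to 704 (01011000000)
704 + 873 = 1577 → wraps to -471 (11000101001)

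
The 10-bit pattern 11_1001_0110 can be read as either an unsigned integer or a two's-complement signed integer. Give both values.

unsigned = 918, signed = -106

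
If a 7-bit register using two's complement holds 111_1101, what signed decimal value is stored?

-3

MSB is 1, so the value is negative.
Unsigned reading: 125. Subtract 2^7 = 128: 125 − 128 = -3.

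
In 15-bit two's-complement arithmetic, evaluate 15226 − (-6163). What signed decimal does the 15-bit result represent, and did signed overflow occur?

15226 → 011101101111010
-6163 → 110011111101101
Subtract via negate-and-add: invert 110011111101101 + 1 = 001100000010011 (i.e. 6163).
  011101101111010
+ 001100000010011
= 101001110001101
Result 101001110001101: MSB = 1 → 21389 − 32768 = -11379.
Both addends (after negating the subtrahend) are non-negative but the stored result is negative: signed overflow. The true value 15226 − (-6163) = 21389 lies outside [-16384, 16383].

-11379; overflow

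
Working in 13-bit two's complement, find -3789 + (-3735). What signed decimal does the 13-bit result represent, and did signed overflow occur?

668; overflow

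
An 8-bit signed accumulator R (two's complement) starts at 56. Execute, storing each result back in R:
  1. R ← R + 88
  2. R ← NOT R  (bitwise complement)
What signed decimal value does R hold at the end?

Start: R = 56 = 00111000.
R = 56 + 88 = 144; wraps to -112 = 10010000
R = NOT 10010000 = 01101111 = 111

111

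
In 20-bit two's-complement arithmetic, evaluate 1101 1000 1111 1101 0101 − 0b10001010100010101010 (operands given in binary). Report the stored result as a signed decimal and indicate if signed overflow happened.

321323; no overflow

1101 1000 1111 1101 0101 → 11011000111111010101 = -159787 (signed)
0b10001010100010101010 → 10001010100010101010 = -481110 (signed)
Subtract via negate-and-add: invert 10001010100010101010 + 1 = 01110101011101010110 (i.e. 481110).
  11011000111111010101
+ 01110101011101010110
= 01001110011100101011  (discard carry-out 1)
Result 01001110011100101011: MSB = 0 → value 321323.
Addends (after negating the subtrahend) have opposite signs, so signed overflow cannot occur.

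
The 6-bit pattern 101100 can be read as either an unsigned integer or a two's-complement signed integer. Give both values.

unsigned = 44, signed = -20

Unsigned: 101100 = 44.
Signed: MSB=1 → 44 − 64 = -20.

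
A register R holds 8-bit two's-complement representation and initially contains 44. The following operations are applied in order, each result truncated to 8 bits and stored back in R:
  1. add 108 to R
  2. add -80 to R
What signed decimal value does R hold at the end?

72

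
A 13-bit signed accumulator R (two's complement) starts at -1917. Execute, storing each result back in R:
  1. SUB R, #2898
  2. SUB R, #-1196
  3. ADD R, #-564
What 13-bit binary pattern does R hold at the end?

0111110101001

Start: R = -1917 = 1100010000011.
R = -1917 − 2898 = -4815; wraps to 3377 = 0110100110001
R = 3377 − (-1196) = 4573; wraps to -3619 = 1000111011101
R = -3619 + (-564) = -4183; wraps to 4009 = 0111110101001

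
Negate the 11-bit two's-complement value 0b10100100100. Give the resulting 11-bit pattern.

Invert: 01011011011. Add 1: 01011011100.

01011011100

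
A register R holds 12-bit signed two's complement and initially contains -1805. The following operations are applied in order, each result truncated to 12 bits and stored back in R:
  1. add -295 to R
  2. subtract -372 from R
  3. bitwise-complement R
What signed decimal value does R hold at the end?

1727

Start: R = -1805 = 100011110011.
R = -1805 + (-295) = -2100; wraps to 1996 = 011111001100
R = 1996 − (-372) = 2368; wraps to -1728 = 100101000000
R = NOT 100101000000 = 011010111111 = 1727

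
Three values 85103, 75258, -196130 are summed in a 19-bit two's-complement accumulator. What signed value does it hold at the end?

-35769

85103 + 75258 = 160361 (0100111001001101001)
160361 + (-196130) = -35769 (1110111010001000111)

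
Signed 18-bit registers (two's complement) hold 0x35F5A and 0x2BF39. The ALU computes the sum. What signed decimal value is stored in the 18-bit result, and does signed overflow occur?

-123245; no overflow

0x35F5A = 110101111101011010 = -41126 (signed)
0x2BF39 = 101011111100111001 = -82119 (signed)
  110101111101011010
+ 101011111100111001
= 100001111010010011  (discard carry-out 1)
Result 100001111010010011: MSB = 1 → 138899 − 262144 = -123245.
Both addends are negative and so is the stored result: no signed overflow.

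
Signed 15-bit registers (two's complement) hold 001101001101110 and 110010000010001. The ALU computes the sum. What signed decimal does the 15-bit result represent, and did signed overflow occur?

-385; no overflow

001101001101110 = 6766 (signed)
110010000010001 = -7151 (signed)
  001101001101110
+ 110010000010001
= 111111001111111
Result 111111001111111: MSB = 1 → 32383 − 32768 = -385.
Addends have opposite signs, so signed overflow cannot occur.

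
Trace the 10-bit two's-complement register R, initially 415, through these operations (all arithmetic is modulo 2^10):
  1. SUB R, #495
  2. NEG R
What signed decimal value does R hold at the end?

Start: R = 415 = 0110011111.
R = 415 − 495 = -80 = 1110110000
R = −(-80) = 80 = 0001010000

80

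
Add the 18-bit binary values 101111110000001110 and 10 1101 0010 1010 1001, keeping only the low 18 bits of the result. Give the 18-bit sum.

011100111010110111

  101111110000001110
+ 101101001010101001
= 011100111010110111  (discard carry-out 1)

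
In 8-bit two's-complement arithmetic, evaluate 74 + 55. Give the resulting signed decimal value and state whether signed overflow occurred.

74 → 01001010
55 → 00110111
  01001010
+ 00110111
= 10000001
Result 10000001: MSB = 1 → 129 − 256 = -127.
Both addends are non-negative but the stored result is negative: signed overflow. The true value 74 + 55 = 129 lies outside [-128, 127].

-127; overflow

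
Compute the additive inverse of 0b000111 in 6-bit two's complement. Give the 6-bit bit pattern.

Invert: 111000. Add 1: 111001.
Check: 000111 = 7, 111001 = -7.

111001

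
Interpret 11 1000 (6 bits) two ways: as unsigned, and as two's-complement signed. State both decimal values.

unsigned = 56, signed = -8

Unsigned: 111000 = 56.
Signed: MSB=1 → 56 − 64 = -8.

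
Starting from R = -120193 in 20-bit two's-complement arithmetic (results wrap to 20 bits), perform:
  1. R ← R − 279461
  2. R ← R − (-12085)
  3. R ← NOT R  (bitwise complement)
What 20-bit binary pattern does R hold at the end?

01011110100111110000

Start: R = -120193 = 11100010101001111111.
R = -120193 − 279461 = -399654 = 10011110011011011010
R = -399654 − (-12085) = -387569 = 10100001011000001111
R = NOT 10100001011000001111 = 01011110100111110000 = 387568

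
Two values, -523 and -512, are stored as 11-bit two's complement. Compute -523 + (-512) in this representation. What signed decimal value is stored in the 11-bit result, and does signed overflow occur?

1013; overflow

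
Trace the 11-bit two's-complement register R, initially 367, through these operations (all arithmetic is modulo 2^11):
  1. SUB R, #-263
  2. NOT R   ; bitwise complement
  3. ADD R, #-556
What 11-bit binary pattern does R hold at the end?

Start: R = 367 = 00101101111.
R = 367 − (-263) = 630 = 01001110110
R = NOT 01001110110 = 10110001001 = -631
R = -631 + (-556) = -1187; wraps to 861 = 01101011101

01101011101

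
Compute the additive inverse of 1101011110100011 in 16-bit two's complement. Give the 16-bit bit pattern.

Invert: 0010100001011100. Add 1: 0010100001011101.

0010100001011101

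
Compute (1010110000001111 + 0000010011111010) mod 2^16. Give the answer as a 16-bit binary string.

  1010110000001111
+ 0000010011111010
= 1011000100001001

1011000100001001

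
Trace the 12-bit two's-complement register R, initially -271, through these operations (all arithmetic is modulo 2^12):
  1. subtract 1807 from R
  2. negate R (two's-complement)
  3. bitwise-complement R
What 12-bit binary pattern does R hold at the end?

Start: R = -271 = 111011110001.
R = -271 − 1807 = -2078; wraps to 2018 = 011111100010
R = −(2018) = -2018 = 100000011110
R = NOT 100000011110 = 011111100001 = 2017

011111100001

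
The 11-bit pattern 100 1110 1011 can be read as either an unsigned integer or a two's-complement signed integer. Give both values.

Unsigned: 10011101011 = 1259.
Signed: MSB=1 → 1259 − 2048 = -789.

unsigned = 1259, signed = -789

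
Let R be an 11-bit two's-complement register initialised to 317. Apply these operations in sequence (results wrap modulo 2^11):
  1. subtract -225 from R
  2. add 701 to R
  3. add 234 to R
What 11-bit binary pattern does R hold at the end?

10111000101

Start: R = 317 = 00100111101.
R = 317 − (-225) = 542 = 01000011110
R = 542 + 701 = 1243; wraps to -805 = 10011011011
R = -805 + 234 = -571 = 10111000101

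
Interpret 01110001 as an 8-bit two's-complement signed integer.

MSB is 0, so the value is non-negative: 01110001 = 113.

113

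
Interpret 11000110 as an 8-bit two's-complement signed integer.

-58

MSB is 1, so the value is negative.
Invert: 00111001. Add 1: 00111010 = 58. So the value is −58.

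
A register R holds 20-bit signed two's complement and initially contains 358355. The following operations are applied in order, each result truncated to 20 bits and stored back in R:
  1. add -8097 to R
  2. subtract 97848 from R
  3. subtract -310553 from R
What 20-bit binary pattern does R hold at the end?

10001001011100010011

Start: R = 358355 = 01010111011111010011.
R = 358355 + (-8097) = 350258 = 01010101100000110010
R = 350258 − 97848 = 252410 = 00111101100111111010
R = 252410 − (-310553) = 562963; wraps to -485613 = 10001001011100010011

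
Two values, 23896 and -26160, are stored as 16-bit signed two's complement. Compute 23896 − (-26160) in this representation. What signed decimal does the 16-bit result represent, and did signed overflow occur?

-15480; overflow

23896 → 0101110101011000
-26160 → 1001100111010000
Subtract via negate-and-add: invert 1001100111010000 + 1 = 0110011000110000 (i.e. 26160).
  0101110101011000
+ 0110011000110000
= 1100001110001000
Result 1100001110001000: MSB = 1 → 50056 − 65536 = -15480.
Both addends (after negating the subtrahend) are non-negative but the stored result is negative: signed overflow. The true value 23896 − (-26160) = 50056 lies outside [-32768, 32767].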